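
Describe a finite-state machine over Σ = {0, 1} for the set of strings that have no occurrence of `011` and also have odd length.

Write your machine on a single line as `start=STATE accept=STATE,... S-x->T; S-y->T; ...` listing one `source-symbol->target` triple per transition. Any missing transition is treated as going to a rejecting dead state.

start=q0; accept=q1,q2,q5; q0-0->q1; q0-1->q2; q1-0->q3; q1-1->q4; q2-0->q3; q2-1->q0; q3-0->q1; q3-1->q5; q4-0->q1; q4-1->q6; q5-0->q3; q5-1->q6; q6-0->q6; q6-1->q6

Run two small machines in parallel and take their product. One (4 states) tracks partial matches of the forbidden pattern `011`; the other (2 states) tracks the input length modulo 2. Each combined state is a pair, one component from each; accept when both components accept. Equivalent product states are then merged.
With 7 states:
        0   1  
>  q0   q1  q2 
 * q1   q3  q4 
 * q2   q3  q0 
   q3   q1  q5 
   q4   q1  q6 
 * q5   q3  q6 
   q6   q6  q6 
(> = start, * = accepting)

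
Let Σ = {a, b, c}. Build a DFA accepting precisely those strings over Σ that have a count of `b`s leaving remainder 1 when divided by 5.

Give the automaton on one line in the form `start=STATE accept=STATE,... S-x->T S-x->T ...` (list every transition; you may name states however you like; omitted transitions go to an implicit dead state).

start=S0 accept=S1 S0-a->S0 S0-b->S1 S0-c->S0 S1-a->S1 S1-b->S2 S1-c->S1 S2-a->S2 S2-b->S3 S2-c->S2 S3-a->S3 S3-b->S4 S3-c->S3 S4-a->S4 S4-b->S0 S4-c->S4

The only thing that matters is how many `b`s have appeared, reduced mod 5. Use one state per residue: S0 for 0, …, S4 for 4. Reading `b` moves to the next residue; anything else stays put. S1 is accepting.
5 states suffice.
        a   b   c  
>  S0   S0  S1  S0 
 * S1   S1  S2  S1 
   S2   S2  S3  S2 
   S3   S3  S4  S3 
   S4   S4  S0  S4 
(> = start, * = accepting)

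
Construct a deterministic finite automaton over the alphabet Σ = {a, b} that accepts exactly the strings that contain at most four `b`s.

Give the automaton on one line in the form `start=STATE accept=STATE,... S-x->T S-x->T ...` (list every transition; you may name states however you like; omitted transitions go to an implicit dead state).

Count `b`s, saturating at 5: states q0 through q4 mean 0 through 4 `b`s seen; q5 means more than 4. Each `b` increments (capped at q5); other symbols loop. Accept from {q0, q1, q2, q3, q4}.
With 6 states:
        a   b  
>* q0   q0  q1 
 * q1   q1  q2 
 * q2   q2  q3 
 * q3   q3  q4 
 * q4   q4  q5 
   q5   q5  q5 
(> = start, * = accepting)

start=q0 accept=q0,q1,q2,q3,q4 q0-a->q0 q0-b->q1 q1-a->q1 q1-b->q2 q2-a->q2 q2-b->q3 q3-a->q3 q3-b->q4 q4-a->q4 q4-b->q5 q5-a->q5 q5-b->q5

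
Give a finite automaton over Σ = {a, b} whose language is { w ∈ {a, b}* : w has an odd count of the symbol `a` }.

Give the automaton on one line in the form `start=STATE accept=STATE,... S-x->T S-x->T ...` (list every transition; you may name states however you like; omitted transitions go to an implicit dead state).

Keep the running count of `a`s modulo 2: each `a` advances along the cycle S0 → S1 → S0 while other symbols loop. Accept at S1.
A 2-state machine:
        a   b  
>  S0   S1  S0 
 * S1   S0  S1 
(> = start, * = accepting)

start=S0 accept=S1 S0-a->S1 S0-b->S0 S1-a->S0 S1-b->S1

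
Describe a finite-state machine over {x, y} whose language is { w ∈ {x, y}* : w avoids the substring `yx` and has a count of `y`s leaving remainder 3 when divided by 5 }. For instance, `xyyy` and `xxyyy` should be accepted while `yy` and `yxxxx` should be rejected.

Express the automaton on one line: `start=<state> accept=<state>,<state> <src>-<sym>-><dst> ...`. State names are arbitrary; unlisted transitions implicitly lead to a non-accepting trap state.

start=q0 accept=q4 q0-x->q0 q0-y->q1 q1-x->q2 q1-y->q3 q2-x->q2 q2-y->q2 q3-x->q2 q3-y->q4 q4-x->q2 q4-y->q5 q5-x->q2 q5-y->q6 q6-x->q2 q6-y->q1

Handle the two conditions separately and then intersect. The first has 3 states tracking partial matches of the forbidden pattern `yx`; the second has 5 states tracking the count of `y`s modulo 5. A product state is a pair (one from each), accepting exactly when both do. Equivalent product states are then merged.
7 states suffice.
        x   y  
>  q0   q0  q1 
   q1   q2  q3 
   q2   q2  q2 
   q3   q2  q4 
 * q4   q2  q5 
   q5   q2  q6 
   q6   q2  q1 
(> = start, * = accepting)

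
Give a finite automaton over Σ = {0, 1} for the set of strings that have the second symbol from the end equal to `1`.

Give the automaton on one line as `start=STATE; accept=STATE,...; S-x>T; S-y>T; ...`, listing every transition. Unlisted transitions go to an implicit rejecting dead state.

A DFA must remember the last 2 symbols (since which symbol is second-to-last isn't known until the input ends). Use one state per possible window of the last ≤2 symbols; accept from those whose window starts with `1`.
7 states suffice.
        0   1  
>  q0   q1  q2 
   q1   q3  q4 
   q2   q5  q6 
   q3   q3  q4 
   q4   q5  q6 
 * q5   q3  q4 
 * q6   q5  q6 
(> = start, * = accepting)

start=q0; accept=q5,q6; q0-0>q1; q0-1>q2; q1-0>q3; q1-1>q4; q2-0>q5; q2-1>q6; q3-0>q3; q3-1>q4; q4-0>q5; q4-1>q6; q5-0>q3; q5-1>q4; q6-0>q5; q6-1>q6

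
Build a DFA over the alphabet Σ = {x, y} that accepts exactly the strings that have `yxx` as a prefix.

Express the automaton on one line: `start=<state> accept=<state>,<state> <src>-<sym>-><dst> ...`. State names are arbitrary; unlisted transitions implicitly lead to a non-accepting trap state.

start=q0 accept=q3 q0-x->q4 q0-y->q1 q1-x->q2 q1-y->q4 q2-x->q3 q2-y->q4 q3-x->q3 q3-y->q3 q4-x->q4 q4-y->q4

Check the first 3 symbols one by one: q0 through q2 record how many have matched `yxx` so far; any wrong symbol goes to the dead state q4. After all 3 match we enter the accepting sink q3.
A 5-state machine:
        x   y  
>  q0   q4  q1 
   q1   q2  q4 
   q2   q3  q4 
 * q3   q3  q3 
   q4   q4  q4 
(> = start, * = accepting)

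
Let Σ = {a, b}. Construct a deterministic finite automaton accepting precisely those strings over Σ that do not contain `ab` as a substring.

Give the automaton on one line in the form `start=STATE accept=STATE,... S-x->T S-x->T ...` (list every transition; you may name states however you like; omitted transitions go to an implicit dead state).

This is the complement of 'contains `ab`'. Use the same substring-matching states — S0 through S2 holding how much of `ab` has just been matched — but flip the accepting set: everything except the trap S2 accepts.
With 3 states:
        a   b  
>* S0   S1  S0 
 * S1   S1  S2 
   S2   S2  S2 
(> = start, * = accepting)

start=S0 accept=S0,S1 S0-a->S1 S0-b->S0 S1-a->S1 S1-b->S2 S2-a->S2 S2-b->S2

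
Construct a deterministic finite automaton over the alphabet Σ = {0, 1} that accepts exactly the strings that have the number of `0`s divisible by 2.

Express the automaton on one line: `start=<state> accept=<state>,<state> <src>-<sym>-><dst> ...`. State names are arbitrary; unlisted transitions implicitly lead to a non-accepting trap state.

start=A accept=A A-0->B A-1->A B-0->A B-1->B

Keep the running count of `0`s modulo 2: each `0` advances along the cycle A → B → A while other symbols loop. Accept at A.
2 states suffice.
       0  1 
>* A   B  A 
   B   A  B 
(> = start, * = accepting)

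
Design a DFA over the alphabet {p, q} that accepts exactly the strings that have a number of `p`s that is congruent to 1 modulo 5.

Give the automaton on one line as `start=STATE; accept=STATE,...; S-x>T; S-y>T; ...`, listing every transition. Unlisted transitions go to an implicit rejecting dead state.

start=S0; accept=S1; S0-p>S1; S0-q>S0; S1-p>S2; S1-q>S1; S2-p>S3; S2-q>S2; S3-p>S4; S3-q>S3; S4-p>S0; S4-q>S4

The only thing that matters is how many `p`s have appeared, reduced mod 5. Use one state per residue: S0 for 0, …, S4 for 4. Reading `p` moves to the next residue; anything else stays put. S1 is accepting.
With 5 states:
        p   q  
>  S0   S1  S0 
 * S1   S2  S1 
   S2   S3  S2 
   S3   S4  S3 
   S4   S0  S4 
(> = start, * = accepting)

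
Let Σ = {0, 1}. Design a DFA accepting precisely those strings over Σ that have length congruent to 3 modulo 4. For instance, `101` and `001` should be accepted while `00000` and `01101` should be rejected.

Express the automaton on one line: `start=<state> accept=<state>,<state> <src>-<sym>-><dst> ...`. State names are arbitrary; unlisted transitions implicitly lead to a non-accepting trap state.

Count input length modulo 4: every symbol advances one step around the cycle A → B → C → D → A. Accept at D.
With 4 states:
       0  1 
>  A   B  B 
   B   C  C 
   C   D  D 
 * D   A  A 
(> = start, * = accepting)

start=A accept=D A-0->B A-1->B B-0->C B-1->C C-0->D C-1->D D-0->A D-1->A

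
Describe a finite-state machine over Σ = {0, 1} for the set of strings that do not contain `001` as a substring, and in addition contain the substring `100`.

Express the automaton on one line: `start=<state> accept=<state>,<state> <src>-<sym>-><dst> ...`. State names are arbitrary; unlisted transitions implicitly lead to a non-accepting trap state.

start=q0 accept=q5 q0-0->q1 q0-1->q2 q1-0->q3 q1-1->q2 q2-0->q4 q2-1->q2 q3-0->q3 q3-1->q3 q4-0->q5 q4-1->q2 q5-0->q5 q5-1->q3

Handle the two conditions separately and then intersect. The first has 4 states tracking partial matches of the forbidden pattern `001`; the second has 4 states tracking whether and how much of `100` has been seen. A product state is a pair (one from each), accepting exactly when both do. Minimizing collapses redundant product states.
With 6 states:
        0   1  
>  q0   q1  q2 
   q1   q3  q2 
   q2   q4  q2 
   q3   q3  q3 
   q4   q5  q2 
 * q5   q5  q3 
(> = start, * = accepting)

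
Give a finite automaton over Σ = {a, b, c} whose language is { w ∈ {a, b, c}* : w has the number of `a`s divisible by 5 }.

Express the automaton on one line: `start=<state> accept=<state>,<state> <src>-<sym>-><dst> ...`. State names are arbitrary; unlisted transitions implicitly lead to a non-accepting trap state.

start=q0 accept=q0 q0-a->q1 q0-b->q0 q0-c->q0 q1-a->q2 q1-b->q1 q1-c->q1 q2-a->q3 q2-b->q2 q2-c->q2 q3-a->q4 q3-b->q3 q3-c->q3 q4-a->q0 q4-b->q4 q4-c->q4

Keep the running count of `a`s modulo 5: each `a` advances along the cycle q0 → q1 → q2 → q3 → q4 → q0 while other symbols loop. Accept at q0.
        a   b   c  
>* q0   q1  q0  q0 
   q1   q2  q1  q1 
   q2   q3  q2  q2 
   q3   q4  q3  q3 
   q4   q0  q4  q4 
(> = start, * = accepting)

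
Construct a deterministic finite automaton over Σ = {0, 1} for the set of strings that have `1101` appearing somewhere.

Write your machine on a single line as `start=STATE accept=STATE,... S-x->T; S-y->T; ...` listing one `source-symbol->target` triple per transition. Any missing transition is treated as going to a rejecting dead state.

Track how much of `1101` has been matched so far: state s0 is no progress, s4 is the absorbing accept state reached once `1101` has occurred. Intermediate states record partial matches; on a mismatch, fall back to the longest reusable overlap.
A 5-state machine:
        0   1  
>  s0   s0  s1 
   s1   s0  s2 
   s2   s3  s2 
   s3   s0  s4 
 * s4   s4  s4 
(> = start, * = accepting)

start=s0; accept=s4; s0-0->s0; s0-1->s1; s1-0->s0; s1-1->s2; s2-0->s3; s2-1->s2; s3-0->s0; s3-1->s4; s4-0->s4; s4-1->s4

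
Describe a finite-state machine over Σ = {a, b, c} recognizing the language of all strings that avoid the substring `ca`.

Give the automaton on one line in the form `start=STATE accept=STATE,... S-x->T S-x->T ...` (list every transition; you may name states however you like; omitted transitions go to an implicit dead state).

start=s0 accept=s0,s1 s0-a->s0 s0-b->s0 s0-c->s1 s1-a->s2 s1-b->s0 s1-c->s1 s2-a->s2 s2-b->s2 s2-c->s2

Track partial matches of the forbidden pattern `ca`. State s2 is a dead state reached once `ca` has occurred; every other state accepts. s0 means no part of `ca` is currently matched.
        a   b   c  
>* s0   s0  s0  s1 
 * s1   s2  s0  s1 
   s2   s2  s2  s2 
(> = start, * = accepting)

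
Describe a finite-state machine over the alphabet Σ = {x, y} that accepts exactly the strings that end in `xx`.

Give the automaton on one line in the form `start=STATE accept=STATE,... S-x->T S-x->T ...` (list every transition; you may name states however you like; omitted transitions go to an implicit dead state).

Remember how much of `xx` the current input suffix matches. State q0 means no match yet; q1 means the last symbol is `x`; q2 means the last 2 symbols are `xx`. Only q2 accepts. On a mismatch, fall back to the longest proper suffix that is still a prefix of `xx`.
3 states suffice.
        x   y  
>  q0   q1  q0 
   q1   q2  q0 
 * q2   q2  q0 
(> = start, * = accepting)

start=q0 accept=q2 q0-x->q1 q0-y->q0 q1-x->q2 q1-y->q0 q2-x->q2 q2-y->q0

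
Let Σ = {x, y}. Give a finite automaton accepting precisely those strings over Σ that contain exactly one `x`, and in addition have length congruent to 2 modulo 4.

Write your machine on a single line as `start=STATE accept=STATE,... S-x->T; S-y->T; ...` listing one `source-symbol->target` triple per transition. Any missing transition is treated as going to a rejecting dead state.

Build one automaton per condition and run them in lockstep. The first has 3 states tracking the count of `x`s, saturating at 2; the second has 4 states tracking the input length modulo 4. A product state is a pair (one from each), accepting exactly when both do.
12 states suffice.
          x    y  
>  q0     q1   q2 
   q1     q3   q4 
   q2     q4   q5 
   q3     q6   q6 
 * q4     q6   q7 
   q5     q7   q8 
   q6     q9   q9 
   q7     q9  q10 
   q8    q10   q0 
   q9    q11  q11 
   q10   q11   q1 
   q11    q3   q3 
(> = start, * = accepting)

start=q0; accept=q4; q0-x->q1; q0-y->q2; q1-x->q3; q1-y->q4; q2-x->q4; q2-y->q5; q3-x->q6; q3-y->q6; q4-x->q6; q4-y->q7; q5-x->q7; q5-y->q8; q6-x->q9; q6-y->q9; q7-x->q9; q7-y->q10; q8-x->q10; q8-y->q0; q9-x->q11; q9-y->q11; q10-x->q11; q10-y->q1; q11-x->q3; q11-y->q3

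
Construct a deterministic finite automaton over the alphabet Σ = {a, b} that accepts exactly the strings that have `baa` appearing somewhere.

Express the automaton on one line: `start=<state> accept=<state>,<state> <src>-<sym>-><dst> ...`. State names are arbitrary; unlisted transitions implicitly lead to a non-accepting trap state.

start=q0 accept=q3 q0-a->q0 q0-b->q1 q1-a->q2 q1-b->q1 q2-a->q3 q2-b->q1 q3-a->q3 q3-b->q3

States q0..q2 record the length of the longest prefix of `baa` that matches the current input suffix. Reaching q3 means `baa` has been seen, and we stay there forever. Accept from q3.
With 4 states:
        a   b  
>  q0   q0  q1 
   q1   q2  q1 
   q2   q3  q1 
 * q3   q3  q3 
(> = start, * = accepting)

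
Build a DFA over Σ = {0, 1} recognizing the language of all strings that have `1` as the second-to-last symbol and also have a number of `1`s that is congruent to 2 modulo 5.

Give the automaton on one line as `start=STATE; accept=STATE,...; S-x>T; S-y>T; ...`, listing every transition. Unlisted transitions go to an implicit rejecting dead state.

start=q0; accept=q6,q9; q0-0>q1; q0-1>q2; q1-0>q3; q1-1>q4; q2-0>q5; q2-1>q6; q3-0>q3; q3-1>q4; q4-0>q5; q4-1>q6; q5-0>q7; q5-1>q8; q6-0>q9; q6-1>q10; q7-0>q7; q7-1>q8; q8-0>q9; q8-1>q10; q9-0>q11; q9-1>q12; q10-0>q13; q10-1>q14; q11-0>q11; q11-1>q12; q12-0>q13; q12-1>q14; q13-0>q15; q13-1>q16; q14-0>q17; q14-1>q18; q15-0>q15; q15-1>q16; q16-0>q17; q16-1>q18; q17-0>q19; q17-1>q20; q18-0>q21; q18-1>q22; q19-0>q19; q19-1>q20; q20-0>q21; q20-1>q22; q21-0>q3; q21-1>q4; q22-0>q5; q22-1>q6

Run two small machines in parallel and take their product. The first has 7 states tracking the last 2 symbols read; the second has 5 states tracking the count of `1`s modulo 5. A product state is a pair (one from each), accepting exactly when both do.
With 23 states:
          0    1  
>  q0     q1   q2 
   q1     q3   q4 
   q2     q5   q6 
   q3     q3   q4 
   q4     q5   q6 
   q5     q7   q8 
 * q6     q9  q10 
   q7     q7   q8 
   q8     q9  q10 
 * q9    q11  q12 
   q10   q13  q14 
   q11   q11  q12 
   q12   q13  q14 
   q13   q15  q16 
   q14   q17  q18 
   q15   q15  q16 
   q16   q17  q18 
   q17   q19  q20 
   q18   q21  q22 
   q19   q19  q20 
   q20   q21  q22 
   q21    q3   q4 
   q22    q5   q6 
(> = start, * = accepting)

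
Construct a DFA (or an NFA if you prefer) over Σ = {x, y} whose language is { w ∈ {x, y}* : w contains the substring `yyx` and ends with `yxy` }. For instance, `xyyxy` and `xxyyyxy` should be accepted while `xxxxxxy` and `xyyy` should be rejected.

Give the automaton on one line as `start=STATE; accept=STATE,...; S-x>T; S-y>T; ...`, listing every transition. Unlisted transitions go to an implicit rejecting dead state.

start=S0; accept=S5; S0-x>S0; S0-y>S1; S1-x>S0; S1-y>S2; S2-x>S3; S2-y>S2; S3-x>S4; S3-y>S5; S4-x>S4; S4-y>S2; S5-x>S3; S5-y>S2

Build one automaton per condition and run them in lockstep. One (4 states) tracks whether and how much of `yyx` has been seen; the other (4 states) tracks how much of the suffix `yxy` has currently been matched. Each combined state is a pair, one component from each; accept when both components accept. After merging equivalent states the machine shrinks.
With 6 states:
        x   y  
>  S0   S0  S1 
   S1   S0  S2 
   S2   S3  S2 
   S3   S4  S5 
   S4   S4  S2 
 * S5   S3  S2 
(> = start, * = accepting)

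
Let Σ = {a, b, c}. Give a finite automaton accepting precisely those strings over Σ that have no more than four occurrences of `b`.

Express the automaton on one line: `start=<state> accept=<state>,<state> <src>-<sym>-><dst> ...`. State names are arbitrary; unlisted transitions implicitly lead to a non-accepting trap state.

start=q0 accept=q0,q1,q2,q3,q4 q0-a->q0 q0-b->q1 q0-c->q0 q1-a->q1 q1-b->q2 q1-c->q1 q2-a->q2 q2-b->q3 q2-c->q2 q3-a->q3 q3-b->q4 q3-c->q3 q4-a->q4 q4-b->q5 q4-c->q4 q5-a->q5 q5-b->q5 q5-c->q5

Count `b`s, saturating at 5: states q0 through q4 mean 0 through 4 `b`s seen; q5 means more than 4. Each `b` increments (capped at q5); other symbols loop. Accept from {q0, q1, q2, q3, q4}.
With 6 states:
        a   b   c  
>* q0   q0  q1  q0 
 * q1   q1  q2  q1 
 * q2   q2  q3  q2 
 * q3   q3  q4  q3 
 * q4   q4  q5  q4 
   q5   q5  q5  q5 
(> = start, * = accepting)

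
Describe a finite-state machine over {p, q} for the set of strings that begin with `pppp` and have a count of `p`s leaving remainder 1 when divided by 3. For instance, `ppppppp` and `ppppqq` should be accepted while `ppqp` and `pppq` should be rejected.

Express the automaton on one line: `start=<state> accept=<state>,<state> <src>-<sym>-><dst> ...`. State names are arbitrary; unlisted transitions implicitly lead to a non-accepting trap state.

Run two small machines in parallel and take their product. One (6 states) tracks whether the input so far still matches the prefix `pppp`; the other (3 states) tracks the count of `p`s modulo 3. Each combined state is a pair, one component from each; accept when both components accept.
With 10 states:
        p   q  
>  S0   S1  S2 
   S1   S3  S4 
   S2   S4  S2 
   S3   S5  S6 
   S4   S6  S4 
   S5   S7  S2 
   S6   S2  S6 
 * S7   S8  S7 
   S8   S9  S8 
   S9   S7  S9 
(> = start, * = accepting)

start=S0 accept=S7 S0-p->S1 S0-q->S2 S1-p->S3 S1-q->S4 S2-p->S4 S2-q->S2 S3-p->S5 S3-q->S6 S4-p->S6 S4-q->S4 S5-p->S7 S5-q->S2 S6-p->S2 S6-q->S6 S7-p->S8 S7-q->S7 S8-p->S9 S8-q->S8 S9-p->S7 S9-q->S9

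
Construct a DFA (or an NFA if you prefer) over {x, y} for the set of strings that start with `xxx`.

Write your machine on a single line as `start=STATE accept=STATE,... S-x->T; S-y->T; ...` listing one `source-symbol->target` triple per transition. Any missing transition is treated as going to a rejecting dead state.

Walk along `xxx` while the input agrees: from q0 take `x` to q1, and so on. Any deviation drops to the rejecting sink q4. Once q3 is reached the prefix is confirmed and every continuation is accepted.
5 states suffice.
        x   y  
>  q0   q1  q4 
   q1   q2  q4 
   q2   q3  q4 
 * q3   q3  q3 
   q4   q4  q4 
(> = start, * = accepting)

start=q0; accept=q3; q0-x->q1; q0-y->q4; q1-x->q2; q1-y->q4; q2-x->q3; q2-y->q4; q3-x->q3; q3-y->q3; q4-x->q4; q4-y->q4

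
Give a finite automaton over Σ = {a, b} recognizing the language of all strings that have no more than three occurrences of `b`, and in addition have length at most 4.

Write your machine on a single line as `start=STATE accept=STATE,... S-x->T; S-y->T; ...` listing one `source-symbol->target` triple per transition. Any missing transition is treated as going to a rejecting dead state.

Run two small machines in parallel and take their product. The first has 5 states tracking the count of `b`s, saturating at 4; the second has 6 states tracking the input length, saturating at 5. A product state is a pair (one from each), accepting exactly when both do. Equivalent product states are then merged.
With 9 states:
        a   b  
>* q0   q1  q2 
 * q1   q3  q3 
 * q2   q3  q4 
 * q3   q5  q5 
 * q4   q5  q6 
 * q5   q7  q7 
 * q6   q7  q8 
 * q7   q8  q8 
   q8   q8  q8 
(> = start, * = accepting)

start=q0; accept=q0,q1,q2,q3,q4,q5,q6,q7; q0-a->q1; q0-b->q2; q1-a->q3; q1-b->q3; q2-a->q3; q2-b->q4; q3-a->q5; q3-b->q5; q4-a->q5; q4-b->q6; q5-a->q7; q5-b->q7; q6-a->q7; q6-b->q8; q7-a->q8; q7-b->q8; q8-a->q8; q8-b->q8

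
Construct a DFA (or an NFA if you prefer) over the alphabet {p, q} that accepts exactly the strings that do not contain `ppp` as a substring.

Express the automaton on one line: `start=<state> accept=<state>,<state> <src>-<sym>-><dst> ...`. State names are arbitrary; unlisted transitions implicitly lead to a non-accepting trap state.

This is the complement of 'contains `ppp`'. Use the same substring-matching states — s0 through s3 holding how much of `ppp` has just been matched — but flip the accepting set: everything except the trap s3 accepts.
With 4 states:
        p   q  
>* s0   s1  s0 
 * s1   s2  s0 
 * s2   s3  s0 
   s3   s3  s3 
(> = start, * = accepting)

start=s0 accept=s0,s1,s2 s0-p->s1 s0-q->s0 s1-p->s2 s1-q->s0 s2-p->s3 s2-q->s0 s3-p->s3 s3-q->s3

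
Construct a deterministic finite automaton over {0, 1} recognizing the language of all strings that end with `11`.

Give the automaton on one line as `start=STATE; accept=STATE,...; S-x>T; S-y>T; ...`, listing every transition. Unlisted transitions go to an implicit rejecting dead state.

Remember how much of `11` the current input suffix matches. State A means no match yet; B means the last symbol is `1`; C means the last 2 symbols are `11`. Only C accepts. On a mismatch, fall back to the longest proper suffix that is still a prefix of `11`.
       0  1 
>  A   A  B 
   B   A  C 
 * C   A  C 
(> = start, * = accepting)

start=A; accept=C; A-0>A; A-1>B; B-0>A; B-1>C; C-0>A; C-1>C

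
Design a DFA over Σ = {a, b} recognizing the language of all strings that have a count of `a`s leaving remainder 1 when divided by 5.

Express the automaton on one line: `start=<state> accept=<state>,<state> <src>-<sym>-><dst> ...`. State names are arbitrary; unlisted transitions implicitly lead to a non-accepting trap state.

start=s0 accept=s1 s0-a->s1 s0-b->s0 s1-a->s2 s1-b->s1 s2-a->s3 s2-b->s2 s3-a->s4 s3-b->s3 s4-a->s0 s4-b->s4

Keep the running count of `a`s modulo 5: each `a` advances along the cycle s0 → s1 → s2 → s3 → s4 → s0 while other symbols loop. Accept at s1.
5 states suffice.
        a   b  
>  s0   s1  s0 
 * s1   s2  s1 
   s2   s3  s2 
   s3   s4  s3 
   s4   s0  s4 
(> = start, * = accepting)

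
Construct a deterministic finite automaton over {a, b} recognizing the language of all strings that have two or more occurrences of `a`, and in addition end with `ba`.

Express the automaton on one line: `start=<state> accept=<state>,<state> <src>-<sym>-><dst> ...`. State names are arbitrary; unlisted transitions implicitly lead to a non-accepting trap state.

Run two small machines in parallel and take their product. One (4 states) tracks the count of `a`s, saturating at 3; the other (3 states) tracks how much of the suffix `ba` has currently been matched. Each combined state is a pair, one component from each; accept when both components accept.
With 11 states:
          a    b  
>  s0     s1   s2 
   s1     s3   s4 
   s2     s5   s2 
   s3     s6   s7 
   s4     s8   s4 
   s5     s3   s4 
   s6     s6   s9 
   s7    s10   s7 
 * s8     s6   s7 
   s9    s10   s9 
 * s10    s6   s9 
(> = start, * = accepting)

start=s0 accept=s8,s10 s0-a->s1 s0-b->s2 s1-a->s3 s1-b->s4 s2-a->s5 s2-b->s2 s3-a->s6 s3-b->s7 s4-a->s8 s4-b->s4 s5-a->s3 s5-b->s4 s6-a->s6 s6-b->s9 s7-a->s10 s7-b->s7 s8-a->s6 s8-b->s7 s9-a->s10 s9-b->s9 s10-a->s6 s10-b->s9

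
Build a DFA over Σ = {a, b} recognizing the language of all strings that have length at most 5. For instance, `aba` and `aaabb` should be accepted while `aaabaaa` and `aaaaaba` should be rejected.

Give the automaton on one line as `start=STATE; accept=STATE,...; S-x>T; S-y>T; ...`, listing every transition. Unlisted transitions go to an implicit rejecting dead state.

We only need to distinguish lengths 0, 1, …, 5, and '>5'. Chain q0 → q1 → q2 → q3 → q4 → q5 → q6 on every symbol, with q6 looping. Accepting states: {q0, q1, q2, q3, q4, q5}.
        a   b  
>* q0   q1  q1 
 * q1   q2  q2 
 * q2   q3  q3 
 * q3   q4  q4 
 * q4   q5  q5 
 * q5   q6  q6 
   q6   q6  q6 
(> = start, * = accepting)

start=q0; accept=q0,q1,q2,q3,q4,q5; q0-a>q1; q0-b>q1; q1-a>q2; q1-b>q2; q2-a>q3; q2-b>q3; q3-a>q4; q3-b>q4; q4-a>q5; q4-b>q5; q5-a>q6; q5-b>q6; q6-a>q6; q6-b>q6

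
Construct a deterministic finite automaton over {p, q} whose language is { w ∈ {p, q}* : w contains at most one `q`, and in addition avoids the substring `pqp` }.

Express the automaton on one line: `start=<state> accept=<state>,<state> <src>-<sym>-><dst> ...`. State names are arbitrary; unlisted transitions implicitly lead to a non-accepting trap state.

start=s0 accept=s0,s1,s2,s3 s0-p->s1 s0-q->s2 s1-p->s1 s1-q->s3 s2-p->s2 s2-q->s4 s3-p->s4 s3-q->s4 s4-p->s4 s4-q->s4

Run two small machines in parallel and take their product. One (3 states) tracks the count of `q`s, saturating at 2; the other (4 states) tracks partial matches of the forbidden pattern `pqp`. Each combined state is a pair, one component from each; accept when both components accept. Minimizing collapses redundant product states.
        p   q  
>* s0   s1  s2 
 * s1   s1  s3 
 * s2   s2  s4 
 * s3   s4  s4 
   s4   s4  s4 
(> = start, * = accepting)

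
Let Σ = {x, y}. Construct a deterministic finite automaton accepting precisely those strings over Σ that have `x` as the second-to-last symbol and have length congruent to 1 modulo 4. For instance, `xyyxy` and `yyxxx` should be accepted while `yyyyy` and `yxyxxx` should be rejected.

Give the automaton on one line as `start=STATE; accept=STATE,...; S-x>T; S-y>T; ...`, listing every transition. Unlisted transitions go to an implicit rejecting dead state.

Run two small machines in parallel and take their product. The first has 7 states tracking the last 2 symbols read; the second has 4 states tracking the input length modulo 4. A product state is a pair (one from each), accepting exactly when both do. Minimizing collapses redundant product states.
A 6-state machine:
        x   y  
>  S0   S1  S1 
   S1   S2  S2 
   S2   S3  S3 
   S3   S4  S0 
   S4   S5  S5 
 * S5   S2  S2 
(> = start, * = accepting)

start=S0; accept=S5; S0-x>S1; S0-y>S1; S1-x>S2; S1-y>S2; S2-x>S3; S2-y>S3; S3-x>S4; S3-y>S0; S4-x>S5; S4-y>S5; S5-x>S2; S5-y>S2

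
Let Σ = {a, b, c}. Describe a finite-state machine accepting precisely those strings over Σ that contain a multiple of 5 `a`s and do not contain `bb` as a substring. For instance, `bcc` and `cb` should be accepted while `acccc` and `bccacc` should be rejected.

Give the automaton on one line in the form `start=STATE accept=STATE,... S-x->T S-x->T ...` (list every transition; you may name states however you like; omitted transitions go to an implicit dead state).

Handle the two conditions separately and then intersect. One (5 states) tracks the count of `a`s modulo 5; the other (3 states) tracks partial matches of the forbidden pattern `bb`. Each combined state is a pair, one component from each; accept when both components accept. Minimizing collapses redundant product states.
An 11-state machine:
          a    b    c  
>* q0     q1   q2   q0 
   q1     q3   q4   q1 
 * q2     q1   q5   q0 
   q3     q6   q7   q3 
   q4     q3   q5   q1 
   q5     q5   q5   q5 
   q6     q8   q9   q6 
   q7     q6   q5   q3 
   q8     q0  q10   q8 
   q9     q8   q5   q6 
   q10    q0   q5   q8 
(> = start, * = accepting)

start=q0 accept=q0,q2 q0-a->q1 q0-b->q2 q0-c->q0 q1-a->q3 q1-b->q4 q1-c->q1 q2-a->q1 q2-b->q5 q2-c->q0 q3-a->q6 q3-b->q7 q3-c->q3 q4-a->q3 q4-b->q5 q4-c->q1 q5-a->q5 q5-b->q5 q5-c->q5 q6-a->q8 q6-b->q9 q6-c->q6 q7-a->q6 q7-b->q5 q7-c->q3 q8-a->q0 q8-b->q10 q8-c->q8 q9-a->q8 q9-b->q5 q9-c->q6 q10-a->q0 q10-b->q5 q10-c->q8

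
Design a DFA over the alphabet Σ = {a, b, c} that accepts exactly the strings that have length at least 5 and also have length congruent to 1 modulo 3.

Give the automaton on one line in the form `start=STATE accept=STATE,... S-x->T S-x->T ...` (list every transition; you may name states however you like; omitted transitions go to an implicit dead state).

start=s0 accept=s7 s0-a->s1 s0-b->s1 s0-c->s1 s1-a->s2 s1-b->s2 s1-c->s2 s2-a->s3 s2-b->s3 s2-c->s3 s3-a->s4 s3-b->s4 s3-c->s4 s4-a->s5 s4-b->s5 s4-c->s5 s5-a->s6 s5-b->s6 s5-c->s6 s6-a->s7 s6-b->s7 s6-c->s7 s7-a->s8 s7-b->s8 s7-c->s8 s8-a->s6 s8-b->s6 s8-c->s6

Handle the two conditions separately and then intersect. One (7 states) tracks the input length, saturating at 6; the other (3 states) tracks the input length modulo 3. Each combined state is a pair, one component from each; accept when both components accept.
A 9-state machine:
        a   b   c  
>  s0   s1  s1  s1 
   s1   s2  s2  s2 
   s2   s3  s3  s3 
   s3   s4  s4  s4 
   s4   s5  s5  s5 
   s5   s6  s6  s6 
   s6   s7  s7  s7 
 * s7   s8  s8  s8 
   s8   s6  s6  s6 
(> = start, * = accepting)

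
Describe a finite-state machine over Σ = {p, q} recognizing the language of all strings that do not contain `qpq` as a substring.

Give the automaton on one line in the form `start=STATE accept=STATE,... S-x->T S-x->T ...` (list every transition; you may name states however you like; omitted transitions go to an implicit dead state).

Track partial matches of the forbidden pattern `qpq`. State D is a dead state reached once `qpq` has occurred; every other state accepts. A means no part of `qpq` is currently matched.
       p  q 
>* A   A  B 
 * B   C  B 
 * C   A  D 
   D   D  D 
(> = start, * = accepting)

start=A accept=A,B,C A-p->A A-q->B B-p->C B-q->B C-p->A C-q->D D-p->D D-q->D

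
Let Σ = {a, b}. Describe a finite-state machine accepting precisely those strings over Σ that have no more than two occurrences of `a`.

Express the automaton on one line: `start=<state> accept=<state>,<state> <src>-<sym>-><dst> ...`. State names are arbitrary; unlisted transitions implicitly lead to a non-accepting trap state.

Only the number of `a`s matters, and only up to 3. Make a chain s0 → s1 → s2 → s3 advanced by each `a` (with s3 absorbing); every other symbol self-loops. The accepting set is {s0, s1, s2}.
With 4 states:
        a   b  
>* s0   s1  s0 
 * s1   s2  s1 
 * s2   s3  s2 
   s3   s3  s3 
(> = start, * = accepting)

start=s0 accept=s0,s1,s2 s0-a->s1 s0-b->s0 s1-a->s2 s1-b->s1 s2-a->s3 s2-b->s2 s3-a->s3 s3-b->s3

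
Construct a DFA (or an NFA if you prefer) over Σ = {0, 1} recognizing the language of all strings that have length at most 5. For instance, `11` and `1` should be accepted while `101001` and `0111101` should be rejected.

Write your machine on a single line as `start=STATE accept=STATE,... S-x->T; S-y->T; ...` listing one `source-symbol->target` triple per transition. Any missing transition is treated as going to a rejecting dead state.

Count input length up to 6: every symbol moves from S0 toward S6, which means 'more than 5' and absorbs. Accept from {S0, S1, S2, S3, S4, S5}.
        0   1  
>* S0   S1  S1 
 * S1   S2  S2 
 * S2   S3  S3 
 * S3   S4  S4 
 * S4   S5  S5 
 * S5   S6  S6 
   S6   S6  S6 
(> = start, * = accepting)

start=S0; accept=S0,S1,S2,S3,S4,S5; S0-0->S1; S0-1->S1; S1-0->S2; S1-1->S2; S2-0->S3; S2-1->S3; S3-0->S4; S3-1->S4; S4-0->S5; S4-1->S5; S5-0->S6; S5-1->S6; S6-0->S6; S6-1->S6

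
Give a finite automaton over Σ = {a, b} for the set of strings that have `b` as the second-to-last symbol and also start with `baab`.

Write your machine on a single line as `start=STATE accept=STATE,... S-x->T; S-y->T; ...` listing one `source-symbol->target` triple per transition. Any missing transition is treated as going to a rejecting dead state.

start=q0; accept=q10,q11; q0-a->q1; q0-b->q2; q1-a->q3; q1-b->q4; q2-a->q5; q2-b->q6; q3-a->q3; q3-b->q4; q4-a->q7; q4-b->q6; q5-a->q8; q5-b->q4; q6-a->q7; q6-b->q6; q7-a->q3; q7-b->q4; q8-a->q3; q8-b->q9; q9-a->q10; q9-b->q11; q10-a->q12; q10-b->q9; q11-a->q10; q11-b->q11; q12-a->q12; q12-b->q9

Handle the two conditions separately and then intersect. One (7 states) tracks the last 2 symbols read; the other (6 states) tracks whether the input so far still matches the prefix `baab`. Each combined state is a pair, one component from each; accept when both components accept.
A 13-state machine:
          a    b  
>  q0     q1   q2 
   q1     q3   q4 
   q2     q5   q6 
   q3     q3   q4 
   q4     q7   q6 
   q5     q8   q4 
   q6     q7   q6 
   q7     q3   q4 
   q8     q3   q9 
   q9    q10  q11 
 * q10   q12   q9 
 * q11   q10  q11 
   q12   q12   q9 
(> = start, * = accepting)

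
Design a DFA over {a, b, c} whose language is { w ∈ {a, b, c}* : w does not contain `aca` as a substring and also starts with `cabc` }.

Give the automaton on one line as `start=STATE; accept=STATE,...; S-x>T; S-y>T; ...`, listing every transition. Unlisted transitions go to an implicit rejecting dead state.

Build one automaton per condition and run them in lockstep. One (4 states) tracks partial matches of the forbidden pattern `aca`; the other (6 states) tracks whether the input so far still matches the prefix `cabc`. Each combined state is a pair, one component from each; accept when both components accept. Equivalent product states are then merged.
An 8-state machine:
        a   b   c  
>  q0   q1  q1  q2 
   q1   q1  q1  q1 
   q2   q3  q1  q1 
   q3   q1  q4  q1 
   q4   q1  q1  q5 
 * q5   q6  q5  q5 
 * q6   q6  q5  q7 
 * q7   q1  q5  q5 
(> = start, * = accepting)

start=q0; accept=q5,q6,q7; q0-a>q1; q0-b>q1; q0-c>q2; q1-a>q1; q1-b>q1; q1-c>q1; q2-a>q3; q2-b>q1; q2-c>q1; q3-a>q1; q3-b>q4; q3-c>q1; q4-a>q1; q4-b>q1; q4-c>q5; q5-a>q6; q5-b>q5; q5-c>q5; q6-a>q6; q6-b>q5; q6-c>q7; q7-a>q1; q7-b>q5; q7-c>q5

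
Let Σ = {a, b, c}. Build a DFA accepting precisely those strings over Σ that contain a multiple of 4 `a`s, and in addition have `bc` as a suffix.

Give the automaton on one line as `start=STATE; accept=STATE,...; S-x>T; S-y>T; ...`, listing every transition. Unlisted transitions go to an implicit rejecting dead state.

start=s0; accept=s4; s0-a>s1; s0-b>s2; s0-c>s0; s1-a>s3; s1-b>s1; s1-c>s1; s2-a>s1; s2-b>s2; s2-c>s4; s3-a>s5; s3-b>s3; s3-c>s3; s4-a>s1; s4-b>s2; s4-c>s0; s5-a>s0; s5-b>s5; s5-c>s5

Handle the two conditions separately and then intersect. The first has 4 states tracking the count of `a`s modulo 4; the second has 3 states tracking how much of the suffix `bc` has currently been matched. A product state is a pair (one from each), accepting exactly when both do. After merging equivalent states the machine shrinks.
6 states suffice.
        a   b   c  
>  s0   s1  s2  s0 
   s1   s3  s1  s1 
   s2   s1  s2  s4 
   s3   s5  s3  s3 
 * s4   s1  s2  s0 
   s5   s0  s5  s5 
(> = start, * = accepting)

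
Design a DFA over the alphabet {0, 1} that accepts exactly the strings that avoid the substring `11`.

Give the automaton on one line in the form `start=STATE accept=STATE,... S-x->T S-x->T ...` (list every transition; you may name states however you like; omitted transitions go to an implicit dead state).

This is the complement of 'contains `11`'. Use the same substring-matching states — A through C holding how much of `11` has just been matched — but flip the accepting set: everything except the trap C accepts.
A 3-state machine:
       0  1 
>* A   A  B 
 * B   A  C 
   C   C  C 
(> = start, * = accepting)

start=A accept=A,B A-0->A A-1->B B-0->A B-1->C C-0->C C-1->C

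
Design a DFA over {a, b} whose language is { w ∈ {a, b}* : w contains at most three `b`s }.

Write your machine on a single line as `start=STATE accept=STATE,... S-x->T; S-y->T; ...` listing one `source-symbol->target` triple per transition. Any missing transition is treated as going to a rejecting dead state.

start=s0; accept=s0,s1,s2,s3; s0-a->s0; s0-b->s1; s1-a->s1; s1-b->s2; s2-a->s2; s2-b->s3; s3-a->s3; s3-b->s4; s4-a->s4; s4-b->s4

Only the number of `b`s matters, and only up to 4. Make a chain s0 → s1 → s2 → s3 → s4 advanced by each `b` (with s4 absorbing); every other symbol self-loops. The accepting set is {s0, s1, s2, s3}.
        a   b  
>* s0   s0  s1 
 * s1   s1  s2 
 * s2   s2  s3 
 * s3   s3  s4 
   s4   s4  s4 
(> = start, * = accepting)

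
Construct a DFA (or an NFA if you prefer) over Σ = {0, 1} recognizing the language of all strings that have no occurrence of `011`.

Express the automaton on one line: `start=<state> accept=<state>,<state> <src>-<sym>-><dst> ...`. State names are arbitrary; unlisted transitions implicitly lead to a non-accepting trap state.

start=q0 accept=q0,q1,q2 q0-0->q1 q0-1->q0 q1-0->q1 q1-1->q2 q2-0->q1 q2-1->q3 q3-0->q3 q3-1->q3

This is the complement of 'contains `011`'. Use the same substring-matching states — q0 through q3 holding how much of `011` has just been matched — but flip the accepting set: everything except the trap q3 accepts.
4 states suffice.
        0   1  
>* q0   q1  q0 
 * q1   q1  q2 
 * q2   q1  q3 
   q3   q3  q3 
(> = start, * = accepting)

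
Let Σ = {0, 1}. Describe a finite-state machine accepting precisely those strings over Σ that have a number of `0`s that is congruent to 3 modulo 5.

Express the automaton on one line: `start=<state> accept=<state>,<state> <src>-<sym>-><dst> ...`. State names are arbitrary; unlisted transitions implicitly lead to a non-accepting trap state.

The only thing that matters is how many `0`s have appeared, reduced mod 5. Use one state per residue: q0 for 0, …, q4 for 4. Reading `0` moves to the next residue; anything else stays put. q3 is accepting.
        0   1  
>  q0   q1  q0 
   q1   q2  q1 
   q2   q3  q2 
 * q3   q4  q3 
   q4   q0  q4 
(> = start, * = accepting)

start=q0 accept=q3 q0-0->q1 q0-1->q0 q1-0->q2 q1-1->q1 q2-0->q3 q2-1->q2 q3-0->q4 q3-1->q3 q4-0->q0 q4-1->q4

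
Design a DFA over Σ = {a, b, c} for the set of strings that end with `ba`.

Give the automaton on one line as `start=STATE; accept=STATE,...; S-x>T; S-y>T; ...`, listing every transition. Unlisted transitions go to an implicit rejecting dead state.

start=q0; accept=q2; q0-a>q0; q0-b>q1; q0-c>q0; q1-a>q2; q1-b>q1; q1-c>q0; q2-a>q0; q2-b>q1; q2-c>q0

Remember how much of `ba` the current input suffix matches. State q0 means no match yet; q1 means the last symbol is `b`; q2 means the last 2 symbols are `ba`. Only q2 accepts. On a mismatch, fall back to the longest proper suffix that is still a prefix of `ba`.
A 3-state machine:
        a   b   c  
>  q0   q0  q1  q0 
   q1   q2  q1  q0 
 * q2   q0  q1  q0 
(> = start, * = accepting)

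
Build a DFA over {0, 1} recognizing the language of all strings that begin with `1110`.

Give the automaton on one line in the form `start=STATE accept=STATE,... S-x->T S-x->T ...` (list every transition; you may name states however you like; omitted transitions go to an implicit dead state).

Walk along `1110` while the input agrees: from A take `1` to B, and so on. Any deviation drops to the rejecting sink F. Once E is reached the prefix is confirmed and every continuation is accepted.
       0  1 
>  A   F  B 
   B   F  C 
   C   F  D 
   D   E  F 
 * E   E  E 
   F   F  F 
(> = start, * = accepting)

start=A accept=E A-0->F A-1->B B-0->F B-1->C C-0->F C-1->D D-0->E D-1->F E-0->E E-1->E F-0->F F-1->F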